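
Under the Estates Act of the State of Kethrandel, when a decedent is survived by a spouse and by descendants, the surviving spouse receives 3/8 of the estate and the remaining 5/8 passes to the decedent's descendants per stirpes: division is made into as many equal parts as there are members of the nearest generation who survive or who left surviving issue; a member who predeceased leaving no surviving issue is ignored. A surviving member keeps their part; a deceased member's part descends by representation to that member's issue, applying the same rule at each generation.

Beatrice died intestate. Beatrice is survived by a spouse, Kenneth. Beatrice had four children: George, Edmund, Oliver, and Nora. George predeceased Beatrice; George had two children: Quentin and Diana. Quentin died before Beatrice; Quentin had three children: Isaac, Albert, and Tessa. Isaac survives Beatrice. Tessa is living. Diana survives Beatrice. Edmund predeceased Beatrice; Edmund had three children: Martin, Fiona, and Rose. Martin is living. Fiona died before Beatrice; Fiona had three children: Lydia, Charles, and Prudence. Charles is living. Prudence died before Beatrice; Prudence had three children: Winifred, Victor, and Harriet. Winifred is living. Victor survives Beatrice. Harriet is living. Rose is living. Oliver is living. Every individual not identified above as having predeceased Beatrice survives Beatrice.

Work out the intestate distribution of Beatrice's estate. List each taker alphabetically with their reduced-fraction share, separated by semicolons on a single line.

Albert 5/192; Charles 5/288; Diana 5/64; Harriet 5/864; Isaac 5/192; Kenneth 3/8; Lydia 5/288; Martin 5/96; Nora 5/32; Oliver 5/32; Rose 5/96; Tessa 5/192; Victor 5/864; Winifred 5/864

Kenneth, as surviving spouse, takes 3/8.
The remaining 5/8 passes to Beatrice's descendants per stirpes.
The 5/8 is divided into 4 equal shares of 5/32 among George, Edmund, Oliver, Nora.
George predeceased; the 5/32 allotted to George's branch passes to George's issue by representation.
The 5/32 is divided into 2 equal shares of 5/64 among Quentin, Diana.
Quentin predeceased; the 5/64 allotted to Quentin's branch passes to Quentin's issue by representation.
The 5/64 is divided into 3 equal shares of 5/192 among Isaac, Albert, Tessa.
Isaac is living and takes 5/192.
Albert is living and takes 5/192.
Tessa is living and takes 5/192.
Diana is living and takes 5/64.
Edmund predeceased; the 5/32 allotted to Edmund's branch passes to Edmund's issue by representation.
The 5/32 is divided into 3 equal shares of 5/96 among Martin, Fiona, Rose.
Martin is living and takes 5/96.
Fiona predeceased; the 5/96 allotted to Fiona's branch passes to Fiona's issue by representation.
The 5/96 is divided into 3 equal shares of 5/288 among Lydia, Charles, Prudence.
Lydia is living and takes 5/288.
Charles is living and takes 5/288.
Prudence predeceased; the 5/288 allotted to Prudence's branch passes to Prudence's issue by representation.
The 5/288 is divided into 3 equal shares of 5/864 among Winifred, Victor, Harriet.
Winifred is living and takes 5/864.
Victor is living and takes 5/864.
Harriet is living and takes 5/864.
Rose is living and takes 5/96.
Oliver is living and takes 5/32.
Nora is living and takes 5/32.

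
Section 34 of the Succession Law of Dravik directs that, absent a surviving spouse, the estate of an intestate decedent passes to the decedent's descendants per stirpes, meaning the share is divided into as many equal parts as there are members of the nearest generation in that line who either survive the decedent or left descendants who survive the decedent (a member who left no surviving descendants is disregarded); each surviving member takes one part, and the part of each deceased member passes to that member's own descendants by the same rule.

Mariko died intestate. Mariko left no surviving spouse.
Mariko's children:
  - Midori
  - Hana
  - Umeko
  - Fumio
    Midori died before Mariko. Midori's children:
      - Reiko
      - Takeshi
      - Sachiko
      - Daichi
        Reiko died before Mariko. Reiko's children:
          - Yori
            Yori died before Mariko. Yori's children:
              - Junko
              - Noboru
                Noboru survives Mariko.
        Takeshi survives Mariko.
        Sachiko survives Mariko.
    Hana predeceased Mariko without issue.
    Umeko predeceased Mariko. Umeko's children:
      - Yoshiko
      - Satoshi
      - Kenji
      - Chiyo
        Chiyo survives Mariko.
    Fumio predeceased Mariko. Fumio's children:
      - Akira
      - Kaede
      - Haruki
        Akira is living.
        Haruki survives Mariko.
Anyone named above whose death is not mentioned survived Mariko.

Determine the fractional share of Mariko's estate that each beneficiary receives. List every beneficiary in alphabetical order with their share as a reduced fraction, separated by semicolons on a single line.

There is no surviving spouse, so the entire estate passes to Mariko's descendants per stirpes.
Hana left no surviving issue, so that branch lapses and is disregarded.
The estate is divided into 3 equal shares of 1/3 among Midori, Umeko, Fumio.
Midori predeceased; the 1/3 allotted to Midori's branch passes to Midori's issue by representation.
The 1/3 is divided into 4 equal shares of 1/12 among Reiko, Takeshi, Sachiko, Daichi.
Reiko predeceased; the 1/12 allotted to Reiko's branch passes to Reiko's issue by representation.
Yori's line is the sole branch at this level, so the full 1/12 passes to Yori's issue by representation.
The 1/12 is divided into 2 equal shares of 1/24 among Junko, Noboru.
Junko is living and takes 1/24.
Noboru is living and takes 1/24.
Takeshi is living and takes 1/12.
Sachiko is living and takes 1/12.
Daichi is living and takes 1/12.
Umeko predeceased; the 1/3 allotted to Umeko's branch passes to Umeko's issue by representation.
The 1/3 is divided into 4 equal shares of 1/12 among Yoshiko, Satoshi, Kenji, Chiyo.
Yoshiko is living and takes 1/12.
Satoshi is living and takes 1/12.
Kenji is living and takes 1/12.
Chiyo is living and takes 1/12.
Fumio predeceased; the 1/3 allotted to Fumio's branch passes to Fumio's issue by representation.
The 1/3 is divided into 3 equal shares of 1/9 among Akira, Kaede, Haruki.
Akira is living and takes 1/9.
Kaede is living and takes 1/9.
Haruki is living and takes 1/9.

Akira 1/9; Chiyo 1/12; Daichi 1/12; Haruki 1/9; Junko 1/24; Kaede 1/9; Kenji 1/12; Noboru 1/24; Sachiko 1/12; Satoshi 1/12; Takeshi 1/12; Yoshiko 1/12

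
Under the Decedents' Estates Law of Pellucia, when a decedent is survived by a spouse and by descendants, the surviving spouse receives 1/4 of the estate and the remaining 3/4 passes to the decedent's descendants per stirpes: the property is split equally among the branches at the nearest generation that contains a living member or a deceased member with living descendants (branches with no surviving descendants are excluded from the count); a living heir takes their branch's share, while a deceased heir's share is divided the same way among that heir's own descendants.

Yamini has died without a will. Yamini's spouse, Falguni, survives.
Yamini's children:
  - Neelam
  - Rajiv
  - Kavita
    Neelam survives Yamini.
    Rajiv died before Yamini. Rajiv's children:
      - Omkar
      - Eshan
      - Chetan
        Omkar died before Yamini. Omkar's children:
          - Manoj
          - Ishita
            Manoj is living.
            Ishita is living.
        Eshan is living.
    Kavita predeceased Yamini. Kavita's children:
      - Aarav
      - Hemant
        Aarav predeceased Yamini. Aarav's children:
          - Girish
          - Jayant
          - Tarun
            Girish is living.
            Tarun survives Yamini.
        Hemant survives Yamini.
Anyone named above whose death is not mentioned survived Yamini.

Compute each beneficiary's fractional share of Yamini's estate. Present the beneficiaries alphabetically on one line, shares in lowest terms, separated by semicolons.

Falguni, as surviving spouse, takes 1/4.
The remaining 3/4 passes to Yamini's descendants per stirpes.
The 3/4 is divided into 3 equal shares of 1/4 among Neelam, Rajiv, Kavita.
Neelam is living and takes 1/4.
Rajiv predeceased; the 1/4 allotted to Rajiv's branch passes to Rajiv's issue by representation.
The 1/4 is divided into 3 equal shares of 1/12 among Omkar, Eshan, Chetan.
Omkar predeceased; the 1/12 allotted to Omkar's branch passes to Omkar's issue by representation.
The 1/12 is divided into 2 equal shares of 1/24 among Manoj, Ishita.
Manoj is living and takes 1/24.
Ishita is living and takes 1/24.
Eshan is living and takes 1/12.
Chetan is living and takes 1/12.
Kavita predeceased; the 1/4 allotted to Kavita's branch passes to Kavita's issue by representation.
The 1/4 is divided into 2 equal shares of 1/8 among Aarav, Hemant.
Aarav predeceased; the 1/8 allotted to Aarav's branch passes to Aarav's issue by representation.
The 1/8 is divided into 3 equal shares of 1/24 among Girish, Jayant, Tarun.
Girish is living and takes 1/24.
Jayant is living and takes 1/24.
Tarun is living and takes 1/24.
Hemant is living and takes 1/8.

Chetan 1/12; Eshan 1/12; Falguni 1/4; Girish 1/24; Hemant 1/8; Ishita 1/24; Jayant 1/24; Manoj 1/24; Neelam 1/4; Tarun 1/24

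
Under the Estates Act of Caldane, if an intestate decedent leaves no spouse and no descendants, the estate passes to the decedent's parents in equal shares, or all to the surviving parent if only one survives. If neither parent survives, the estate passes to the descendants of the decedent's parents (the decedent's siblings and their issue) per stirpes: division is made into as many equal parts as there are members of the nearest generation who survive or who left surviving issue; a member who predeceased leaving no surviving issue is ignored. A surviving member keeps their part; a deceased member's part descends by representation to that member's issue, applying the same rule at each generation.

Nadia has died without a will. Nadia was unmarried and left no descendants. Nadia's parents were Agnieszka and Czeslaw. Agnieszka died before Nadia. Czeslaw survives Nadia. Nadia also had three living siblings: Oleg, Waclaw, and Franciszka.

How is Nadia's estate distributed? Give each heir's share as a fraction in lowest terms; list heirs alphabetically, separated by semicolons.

Only one parent, Czeslaw, survives, so Czeslaw takes the entire estate. The siblings take nothing because a surviving parent has priority.

Czeslaw 1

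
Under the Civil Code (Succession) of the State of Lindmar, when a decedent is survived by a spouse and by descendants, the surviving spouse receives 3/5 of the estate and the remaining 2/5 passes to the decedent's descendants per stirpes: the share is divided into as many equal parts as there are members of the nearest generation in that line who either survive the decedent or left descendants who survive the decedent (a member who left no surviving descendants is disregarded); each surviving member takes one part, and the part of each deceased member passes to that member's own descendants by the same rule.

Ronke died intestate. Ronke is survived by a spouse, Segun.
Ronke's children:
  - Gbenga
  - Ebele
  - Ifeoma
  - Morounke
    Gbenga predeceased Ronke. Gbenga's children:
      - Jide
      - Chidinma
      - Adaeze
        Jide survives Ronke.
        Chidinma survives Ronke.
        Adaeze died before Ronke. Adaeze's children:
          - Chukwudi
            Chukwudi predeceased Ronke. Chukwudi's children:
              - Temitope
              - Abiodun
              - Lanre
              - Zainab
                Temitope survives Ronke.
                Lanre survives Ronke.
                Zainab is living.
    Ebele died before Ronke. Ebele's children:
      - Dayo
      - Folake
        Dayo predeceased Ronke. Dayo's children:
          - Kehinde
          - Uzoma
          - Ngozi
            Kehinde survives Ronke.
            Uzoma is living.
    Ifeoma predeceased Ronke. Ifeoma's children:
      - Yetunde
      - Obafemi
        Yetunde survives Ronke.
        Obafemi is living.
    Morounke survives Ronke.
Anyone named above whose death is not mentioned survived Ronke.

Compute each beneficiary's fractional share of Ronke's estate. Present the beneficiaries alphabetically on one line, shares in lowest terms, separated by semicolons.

Segun, as surviving spouse, takes 3/5.
The remaining 2/5 passes to Ronke's descendants per stirpes.
The 2/5 is divided into 4 equal shares of 1/10 among Gbenga, Ebele, Ifeoma, Morounke.
Gbenga predeceased; the 1/10 allotted to Gbenga's branch passes to Gbenga's issue by representation.
The 1/10 is divided into 3 equal shares of 1/30 among Jide, Chidinma, Adaeze.
Jide is living and takes 1/30.
Chidinma is living and takes 1/30.
Adaeze predeceased; the 1/30 allotted to Adaeze's branch passes to Adaeze's issue by representation.
Chukwudi's line is the sole branch at this level, so the full 1/30 passes to Chukwudi's issue by representation.
The 1/30 is divided into 4 equal shares of 1/120 among Temitope, Abiodun, Lanre, Zainab.
Temitope is living and takes 1/120.
Abiodun is living and takes 1/120.
Lanre is living and takes 1/120.
Zainab is living and takes 1/120.
Ebele predeceased; the 1/10 allotted to Ebele's branch passes to Ebele's issue by representation.
The 1/10 is divided into 2 equal shares of 1/20 among Dayo, Folake.
Dayo predeceased; the 1/20 allotted to Dayo's branch passes to Dayo's issue by representation.
The 1/20 is divided into 3 equal shares of 1/60 among Kehinde, Uzoma, Ngozi.
Kehinde is living and takes 1/60.
Uzoma is living and takes 1/60.
Ngozi is living and takes 1/60.
Folake is living and takes 1/20.
Ifeoma predeceased; the 1/10 allotted to Ifeoma's branch passes to Ifeoma's issue by representation.
The 1/10 is divided into 2 equal shares of 1/20 among Yetunde, Obafemi.
Yetunde is living and takes 1/20.
Obafemi is living and takes 1/20.
Morounke is living and takes 1/10.

Abiodun 1/120; Chidinma 1/30; Folake 1/20; Jide 1/30; Kehinde 1/60; Lanre 1/120; Morounke 1/10; Ngozi 1/60; Obafemi 1/20; Segun 3/5; Temitope 1/120; Uzoma 1/60; Yetunde 1/20; Zainab 1/120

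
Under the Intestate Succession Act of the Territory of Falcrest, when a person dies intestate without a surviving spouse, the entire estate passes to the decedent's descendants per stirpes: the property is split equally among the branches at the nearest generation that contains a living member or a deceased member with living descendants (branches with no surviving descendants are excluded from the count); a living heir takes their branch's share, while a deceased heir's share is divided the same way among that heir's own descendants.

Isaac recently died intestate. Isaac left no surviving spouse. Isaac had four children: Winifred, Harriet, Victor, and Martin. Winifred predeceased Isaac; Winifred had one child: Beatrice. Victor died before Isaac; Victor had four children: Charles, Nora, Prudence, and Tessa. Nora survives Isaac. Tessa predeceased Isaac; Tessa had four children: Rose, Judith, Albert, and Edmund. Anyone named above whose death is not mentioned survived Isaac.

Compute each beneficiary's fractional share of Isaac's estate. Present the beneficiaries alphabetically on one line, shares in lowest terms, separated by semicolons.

Albert 1/64; Beatrice 1/4; Charles 1/16; Edmund 1/64; Harriet 1/4; Judith 1/64; Martin 1/4; Nora 1/16; Prudence 1/16; Rose 1/64

There is no surviving spouse, so the entire estate passes to Isaac's descendants per stirpes.
The estate is divided into 4 equal shares of 1/4 among Winifred, Harriet, Victor, Martin.
Winifred predeceased; the 1/4 allotted to Winifred's branch passes to Winifred's issue by representation.
Beatrice is the sole taker at this level and receives the full 1/4.
Harriet is living and takes 1/4.
Victor predeceased; the 1/4 allotted to Victor's branch passes to Victor's issue by representation.
The 1/4 is divided into 4 equal shares of 1/16 among Charles, Nora, Prudence, Tessa.
Charles is living and takes 1/16.
Nora is living and takes 1/16.
Prudence is living and takes 1/16.
Tessa predeceased; the 1/16 allotted to Tessa's branch passes to Tessa's issue by representation.
The 1/16 is divided into 4 equal shares of 1/64 among Rose, Judith, Albert, Edmund.
Rose is living and takes 1/64.
Judith is living and takes 1/64.
Albert is living and takes 1/64.
Edmund is living and takes 1/64.
Martin is living and takes 1/4.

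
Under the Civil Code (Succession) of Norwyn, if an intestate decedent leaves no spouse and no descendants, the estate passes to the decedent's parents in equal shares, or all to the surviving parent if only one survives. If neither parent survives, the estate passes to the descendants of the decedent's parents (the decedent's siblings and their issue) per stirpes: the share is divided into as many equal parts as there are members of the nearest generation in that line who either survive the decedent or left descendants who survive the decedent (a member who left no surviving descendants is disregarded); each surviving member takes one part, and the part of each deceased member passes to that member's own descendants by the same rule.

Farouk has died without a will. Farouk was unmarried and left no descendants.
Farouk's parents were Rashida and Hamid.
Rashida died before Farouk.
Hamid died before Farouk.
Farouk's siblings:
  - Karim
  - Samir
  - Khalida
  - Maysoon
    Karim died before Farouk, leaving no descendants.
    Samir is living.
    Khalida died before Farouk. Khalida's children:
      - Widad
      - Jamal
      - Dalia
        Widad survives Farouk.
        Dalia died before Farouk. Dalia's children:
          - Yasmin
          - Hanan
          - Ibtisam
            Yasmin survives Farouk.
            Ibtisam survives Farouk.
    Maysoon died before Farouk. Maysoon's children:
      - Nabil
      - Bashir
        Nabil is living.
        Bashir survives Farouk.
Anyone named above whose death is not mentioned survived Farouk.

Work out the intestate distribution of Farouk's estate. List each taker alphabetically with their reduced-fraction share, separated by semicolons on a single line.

Neither parent survives and there are no descendants, so the estate passes to Farouk's siblings and their issue per stirpes.
Karim left no surviving issue, so that branch lapses and is disregarded.
The estate is divided into 3 equal shares of 1/3 among Samir, Khalida, Maysoon.
Samir is living and takes 1/3.
Khalida predeceased; the 1/3 allotted to Khalida's branch passes to Khalida's issue by representation.
The 1/3 is divided into 3 equal shares of 1/9 among Widad, Jamal, Dalia.
Widad is living and takes 1/9.
Jamal is living and takes 1/9.
Dalia predeceased; the 1/9 allotted to Dalia's branch passes to Dalia's issue by representation.
The 1/9 is divided into 3 equal shares of 1/27 among Yasmin, Hanan, Ibtisam.
Yasmin is living and takes 1/27.
Hanan is living and takes 1/27.
Ibtisam is living and takes 1/27.
Maysoon predeceased; the 1/3 allotted to Maysoon's branch passes to Maysoon's issue by representation.
The 1/3 is divided into 2 equal shares of 1/6 among Nabil, Bashir.
Nabil is living and takes 1/6.
Bashir is living and takes 1/6.

Bashir 1/6; Hanan 1/27; Ibtisam 1/27; Jamal 1/9; Nabil 1/6; Samir 1/3; Widad 1/9; Yasmin 1/27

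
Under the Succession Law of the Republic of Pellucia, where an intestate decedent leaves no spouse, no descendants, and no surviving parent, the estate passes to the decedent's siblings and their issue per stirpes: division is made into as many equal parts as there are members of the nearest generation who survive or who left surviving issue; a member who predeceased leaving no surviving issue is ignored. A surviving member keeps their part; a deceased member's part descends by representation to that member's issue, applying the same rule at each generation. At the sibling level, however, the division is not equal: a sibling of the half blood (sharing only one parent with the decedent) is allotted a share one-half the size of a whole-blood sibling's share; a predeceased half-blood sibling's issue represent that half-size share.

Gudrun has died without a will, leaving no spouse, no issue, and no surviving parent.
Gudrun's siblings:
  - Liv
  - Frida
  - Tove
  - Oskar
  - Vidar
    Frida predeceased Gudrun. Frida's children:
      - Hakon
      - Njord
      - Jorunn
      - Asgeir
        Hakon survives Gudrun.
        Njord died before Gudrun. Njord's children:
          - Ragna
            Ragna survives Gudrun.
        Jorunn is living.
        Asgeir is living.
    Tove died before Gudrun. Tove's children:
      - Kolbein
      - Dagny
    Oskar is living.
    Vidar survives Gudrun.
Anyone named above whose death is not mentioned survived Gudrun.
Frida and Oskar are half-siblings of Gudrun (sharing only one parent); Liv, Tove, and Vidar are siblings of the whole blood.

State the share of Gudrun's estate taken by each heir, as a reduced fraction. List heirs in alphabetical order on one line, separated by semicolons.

No spouse, descendants, or parent survives, so the estate passes to Gudrun's siblings per stirpes.
Half-blood siblings count for one-half the weight of whole-blood siblings at the initial division.
Dividing 1 in proportion to weights (total weight 4): Liv (weight 1) → 1/4; Frida (weight 1/2) → 1/8; Tove (weight 1) → 1/4; Oskar (weight 1/2) → 1/8; Vidar (weight 1) → 1/4.
Liv is living and takes 1/4.
Frida predeceased; the 1/8 allotted to Frida's branch passes to Frida's issue by representation.
The 1/8 is divided into 4 equal shares of 1/32 among Hakon, Njord, Jorunn, Asgeir.
Hakon is living and takes 1/32.
Njord predeceased; the 1/32 allotted to Njord's branch passes to Njord's issue by representation.
Ragna is the sole taker at this level and receives the full 1/32.
Jorunn is living and takes 1/32.
Asgeir is living and takes 1/32.
Tove predeceased; the 1/4 allotted to Tove's branch passes to Tove's issue by representation.
The 1/4 is divided into 2 equal shares of 1/8 among Kolbein, Dagny.
Kolbein is living and takes 1/8.
Dagny is living and takes 1/8.
Oskar is living and takes 1/8.
Vidar is living and takes 1/4.

Asgeir 1/32; Dagny 1/8; Hakon 1/32; Jorunn 1/32; Kolbein 1/8; Liv 1/4; Oskar 1/8; Ragna 1/32; Vidar 1/4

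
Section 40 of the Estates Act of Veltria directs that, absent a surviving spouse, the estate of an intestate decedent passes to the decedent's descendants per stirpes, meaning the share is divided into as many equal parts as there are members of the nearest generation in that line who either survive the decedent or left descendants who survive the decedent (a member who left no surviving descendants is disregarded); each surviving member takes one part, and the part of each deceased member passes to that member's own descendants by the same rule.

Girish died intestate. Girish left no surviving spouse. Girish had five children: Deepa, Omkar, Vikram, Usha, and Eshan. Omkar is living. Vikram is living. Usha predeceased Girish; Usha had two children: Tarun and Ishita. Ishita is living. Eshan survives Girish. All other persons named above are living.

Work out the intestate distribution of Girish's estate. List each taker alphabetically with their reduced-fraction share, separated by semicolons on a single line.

There is no surviving spouse, so the entire estate passes to Girish's descendants per stirpes.
The estate is divided into 5 equal shares of 1/5 among Deepa, Omkar, Vikram, Usha, Eshan.
Deepa is living and takes 1/5.
Omkar is living and takes 1/5.
Vikram is living and takes 1/5.
Usha predeceased; the 1/5 allotted to Usha's branch passes to Usha's issue by representation.
The 1/5 is divided into 2 equal shares of 1/10 among Tarun, Ishita.
Tarun is living and takes 1/10.
Ishita is living and takes 1/10.
Eshan is living and takes 1/5.

Deepa 1/5; Eshan 1/5; Ishita 1/10; Omkar 1/5; Tarun 1/10; Vikram 1/5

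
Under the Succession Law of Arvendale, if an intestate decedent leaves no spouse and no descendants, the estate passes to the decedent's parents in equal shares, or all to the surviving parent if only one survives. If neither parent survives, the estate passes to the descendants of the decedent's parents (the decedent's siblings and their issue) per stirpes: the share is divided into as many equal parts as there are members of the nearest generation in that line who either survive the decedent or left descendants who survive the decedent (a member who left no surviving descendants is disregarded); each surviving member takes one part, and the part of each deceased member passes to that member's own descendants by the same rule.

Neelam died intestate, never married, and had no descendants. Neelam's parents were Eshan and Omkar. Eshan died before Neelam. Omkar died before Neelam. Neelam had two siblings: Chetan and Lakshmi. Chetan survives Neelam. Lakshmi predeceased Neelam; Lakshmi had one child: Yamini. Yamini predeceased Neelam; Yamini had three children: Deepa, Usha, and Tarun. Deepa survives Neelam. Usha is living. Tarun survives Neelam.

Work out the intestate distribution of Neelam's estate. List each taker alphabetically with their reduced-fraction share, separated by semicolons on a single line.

Chetan 1/2; Deepa 1/6; Tarun 1/6; Usha 1/6

Neither parent survives and there are no descendants, so the estate passes to Neelam's siblings and their issue per stirpes.
The estate is divided into 2 equal shares of 1/2 among Chetan, Lakshmi.
Chetan is living and takes 1/2.
Lakshmi predeceased; the 1/2 allotted to Lakshmi's branch passes to Lakshmi's issue by representation.
Yamini's line is the sole branch at this level, so the full 1/2 passes to Yamini's issue by representation.
The 1/2 is divided into 3 equal shares of 1/6 among Deepa, Usha, Tarun.
Deepa is living and takes 1/6.
Usha is living and takes 1/6.
Tarun is living and takes 1/6.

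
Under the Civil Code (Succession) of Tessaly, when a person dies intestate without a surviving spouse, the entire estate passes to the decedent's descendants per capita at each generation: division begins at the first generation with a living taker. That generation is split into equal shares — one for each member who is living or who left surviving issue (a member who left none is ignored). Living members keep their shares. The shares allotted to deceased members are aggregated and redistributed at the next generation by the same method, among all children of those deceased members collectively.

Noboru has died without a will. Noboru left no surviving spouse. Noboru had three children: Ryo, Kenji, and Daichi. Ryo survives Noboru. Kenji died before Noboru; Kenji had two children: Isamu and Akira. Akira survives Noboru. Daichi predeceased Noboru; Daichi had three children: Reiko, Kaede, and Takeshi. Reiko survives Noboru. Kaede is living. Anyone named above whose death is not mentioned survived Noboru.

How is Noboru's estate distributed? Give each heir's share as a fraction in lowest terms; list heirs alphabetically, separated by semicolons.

Akira 2/15; Isamu 2/15; Kaede 2/15; Reiko 2/15; Ryo 1/3; Takeshi 2/15

There is no surviving spouse, so the entire estate passes to Noboru's descendants per capita at each generation.
At generation 1 (Ryo, Kenji, Daichi) there are 3 shares of (1)/3 = 1/3 each.
Living: Ryo — each takes 1/3.
Deceased: Kenji and Daichi. Their combined 2/3 is pooled and carried to generation 2.
At generation 2 (Isamu, Akira, Reiko, Kaede, Takeshi) there are 5 shares of (2/3)/5 = 2/15 each.
Living: Isamu, Akira, Reiko, Kaede, and Takeshi — each takes 2/15.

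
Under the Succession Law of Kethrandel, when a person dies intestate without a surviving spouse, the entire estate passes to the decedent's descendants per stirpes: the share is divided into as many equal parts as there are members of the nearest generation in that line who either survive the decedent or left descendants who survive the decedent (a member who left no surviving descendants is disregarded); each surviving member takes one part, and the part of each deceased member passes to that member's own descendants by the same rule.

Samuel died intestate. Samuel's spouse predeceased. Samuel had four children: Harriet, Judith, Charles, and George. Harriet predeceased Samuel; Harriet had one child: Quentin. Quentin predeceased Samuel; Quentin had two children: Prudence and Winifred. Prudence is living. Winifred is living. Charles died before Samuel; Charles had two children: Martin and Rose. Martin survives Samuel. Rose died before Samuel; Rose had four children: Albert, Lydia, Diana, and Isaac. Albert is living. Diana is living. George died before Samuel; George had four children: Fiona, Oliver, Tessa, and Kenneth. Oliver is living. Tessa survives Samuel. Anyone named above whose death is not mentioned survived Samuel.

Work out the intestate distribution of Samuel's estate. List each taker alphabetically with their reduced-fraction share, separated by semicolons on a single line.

Albert 1/32; Diana 1/32; Fiona 1/16; Isaac 1/32; Judith 1/4; Kenneth 1/16; Lydia 1/32; Martin 1/8; Oliver 1/16; Prudence 1/8; Tessa 1/16; Winifred 1/8

There is no surviving spouse, so the entire estate passes to Samuel's descendants per stirpes.
The estate is divided into 4 equal shares of 1/4 among Harriet, Judith, Charles, George.
Harriet predeceased; the 1/4 allotted to Harriet's branch passes to Harriet's issue by representation.
Quentin's line is the sole branch at this level, so the full 1/4 passes to Quentin's issue by representation.
The 1/4 is divided into 2 equal shares of 1/8 among Prudence, Winifred.
Prudence is living and takes 1/8.
Winifred is living and takes 1/8.
Judith is living and takes 1/4.
Charles predeceased; the 1/4 allotted to Charles's branch passes to Charles's issue by representation.
The 1/4 is divided into 2 equal shares of 1/8 among Martin, Rose.
Martin is living and takes 1/8.
Rose predeceased; the 1/8 allotted to Rose's branch passes to Rose's issue by representation.
The 1/8 is divided into 4 equal shares of 1/32 among Albert, Lydia, Diana, Isaac.
Albert is living and takes 1/32.
Lydia is living and takes 1/32.
Diana is living and takes 1/32.
Isaac is living and takes 1/32.
George predeceased; the 1/4 allotted to George's branch passes to George's issue by representation.
The 1/4 is divided into 4 equal shares of 1/16 among Fiona, Oliver, Tessa, Kenneth.
Fiona is living and takes 1/16.
Oliver is living and takes 1/16.
Tessa is living and takes 1/16.
Kenneth is living and takes 1/16.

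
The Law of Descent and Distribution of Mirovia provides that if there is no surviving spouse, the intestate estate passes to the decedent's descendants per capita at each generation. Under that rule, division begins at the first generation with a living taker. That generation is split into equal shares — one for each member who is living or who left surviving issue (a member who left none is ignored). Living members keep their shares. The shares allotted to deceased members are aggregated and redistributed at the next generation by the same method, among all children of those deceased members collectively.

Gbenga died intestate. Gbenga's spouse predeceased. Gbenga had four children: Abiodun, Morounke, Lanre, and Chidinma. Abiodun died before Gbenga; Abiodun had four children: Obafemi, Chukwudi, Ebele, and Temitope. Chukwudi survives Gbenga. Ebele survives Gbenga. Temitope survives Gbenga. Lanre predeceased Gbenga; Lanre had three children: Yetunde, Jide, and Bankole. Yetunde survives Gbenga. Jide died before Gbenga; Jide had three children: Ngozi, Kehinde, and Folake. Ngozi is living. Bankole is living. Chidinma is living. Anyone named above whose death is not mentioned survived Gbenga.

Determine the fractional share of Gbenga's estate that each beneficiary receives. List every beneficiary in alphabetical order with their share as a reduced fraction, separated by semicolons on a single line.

Bankole 1/14; Chidinma 1/4; Chukwudi 1/14; Ebele 1/14; Folake 1/42; Kehinde 1/42; Morounke 1/4; Ngozi 1/42; Obafemi 1/14; Temitope 1/14; Yetunde 1/14

There is no surviving spouse, so the entire estate passes to Gbenga's descendants per capita at each generation.
At generation 1 (Abiodun, Morounke, Lanre, Chidinma) there are 4 shares of (1)/4 = 1/4 each.
Living: Morounke and Chidinma — each takes 1/4.
Deceased: Abiodun and Lanre. Their combined 1/2 is pooled and carried to generation 2.
At generation 2 (Obafemi, Chukwudi, Ebele, Temitope, Yetunde, Jide, Bankole) there are 7 shares of (1/2)/7 = 1/14 each.
Living: Obafemi, Chukwudi, Ebele, Temitope, Yetunde, and Bankole — each takes 1/14.
Deceased: Jide. That 1/14 share is carried to generation 3.
At generation 3 (Ngozi, Kehinde, Folake) there are 3 shares of (1/14)/3 = 1/42 each.
Living: Ngozi, Kehinde, and Folake — each takes 1/42.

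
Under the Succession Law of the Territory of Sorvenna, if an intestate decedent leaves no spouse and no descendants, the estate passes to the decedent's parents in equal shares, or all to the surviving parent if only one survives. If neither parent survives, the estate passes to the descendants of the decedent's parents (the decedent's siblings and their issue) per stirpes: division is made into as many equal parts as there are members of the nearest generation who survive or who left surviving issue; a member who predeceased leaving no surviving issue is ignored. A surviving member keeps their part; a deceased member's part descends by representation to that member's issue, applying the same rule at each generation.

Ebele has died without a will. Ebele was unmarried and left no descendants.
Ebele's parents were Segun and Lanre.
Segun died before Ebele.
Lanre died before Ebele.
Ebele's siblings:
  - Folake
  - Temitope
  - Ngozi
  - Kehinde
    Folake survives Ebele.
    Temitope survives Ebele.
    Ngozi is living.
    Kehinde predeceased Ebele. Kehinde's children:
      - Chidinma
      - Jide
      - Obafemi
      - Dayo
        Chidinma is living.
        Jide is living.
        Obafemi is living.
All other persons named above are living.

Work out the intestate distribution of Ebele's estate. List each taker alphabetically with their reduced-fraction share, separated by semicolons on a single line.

Chidinma 1/16; Dayo 1/16; Folake 1/4; Jide 1/16; Ngozi 1/4; Obafemi 1/16; Temitope 1/4

Neither parent survives and there are no descendants, so the estate passes to Ebele's siblings and their issue per stirpes.
The estate is divided into 4 equal shares of 1/4 among Folake, Temitope, Ngozi, Kehinde.
Folake is living and takes 1/4.
Temitope is living and takes 1/4.
Ngozi is living and takes 1/4.
Kehinde predeceased; the 1/4 allotted to Kehinde's branch passes to Kehinde's issue by representation.
The 1/4 is divided into 4 equal shares of 1/16 among Chidinma, Jide, Obafemi, Dayo.
Chidinma is living and takes 1/16.
Jide is living and takes 1/16.
Obafemi is living and takes 1/16.
Dayo is living and takes 1/16.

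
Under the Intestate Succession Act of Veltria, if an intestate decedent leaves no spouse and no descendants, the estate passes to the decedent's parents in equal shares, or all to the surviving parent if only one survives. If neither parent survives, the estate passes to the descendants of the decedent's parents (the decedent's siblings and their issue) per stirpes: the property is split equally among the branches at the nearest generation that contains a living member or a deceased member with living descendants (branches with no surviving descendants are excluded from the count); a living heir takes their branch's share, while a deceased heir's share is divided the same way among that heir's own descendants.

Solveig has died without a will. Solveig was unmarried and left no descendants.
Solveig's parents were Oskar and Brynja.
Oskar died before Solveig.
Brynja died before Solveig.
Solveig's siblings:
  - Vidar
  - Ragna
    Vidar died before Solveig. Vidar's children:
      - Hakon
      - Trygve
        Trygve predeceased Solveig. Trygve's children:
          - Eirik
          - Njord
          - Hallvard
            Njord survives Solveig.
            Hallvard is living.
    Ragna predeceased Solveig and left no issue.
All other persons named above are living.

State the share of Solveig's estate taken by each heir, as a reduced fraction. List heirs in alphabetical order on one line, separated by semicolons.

Neither parent survives and there are no descendants, so the estate passes to Solveig's siblings and their issue per stirpes.
Ragna left no surviving issue, so that branch lapses and is disregarded.
Vidar's line is the sole branch at this level, so the full 1 passes to Vidar's issue by representation.
The estate is divided into 2 equal shares of 1/2 among Hakon, Trygve.
Hakon is living and takes 1/2.
Trygve predeceased; the 1/2 allotted to Trygve's branch passes to Trygve's issue by representation.
The 1/2 is divided into 3 equal shares of 1/6 among Eirik, Njord, Hallvard.
Eirik is living and takes 1/6.
Njord is living and takes 1/6.
Hallvard is living and takes 1/6.

Eirik 1/6; Hakon 1/2; Hallvard 1/6; Njord 1/6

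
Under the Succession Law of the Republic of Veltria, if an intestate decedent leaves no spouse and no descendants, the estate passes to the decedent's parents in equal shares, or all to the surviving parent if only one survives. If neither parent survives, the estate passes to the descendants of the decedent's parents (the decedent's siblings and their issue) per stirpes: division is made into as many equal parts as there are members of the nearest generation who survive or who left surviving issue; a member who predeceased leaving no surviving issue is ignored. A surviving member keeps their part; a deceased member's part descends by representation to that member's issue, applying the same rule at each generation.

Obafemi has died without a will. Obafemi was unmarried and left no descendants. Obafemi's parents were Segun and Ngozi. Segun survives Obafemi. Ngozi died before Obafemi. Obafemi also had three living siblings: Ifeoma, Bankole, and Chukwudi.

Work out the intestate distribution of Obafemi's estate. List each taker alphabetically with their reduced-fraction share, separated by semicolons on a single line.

Only one parent, Segun, survives, so Segun takes the entire estate. The siblings take nothing because a surviving parent has priority.

Segun 1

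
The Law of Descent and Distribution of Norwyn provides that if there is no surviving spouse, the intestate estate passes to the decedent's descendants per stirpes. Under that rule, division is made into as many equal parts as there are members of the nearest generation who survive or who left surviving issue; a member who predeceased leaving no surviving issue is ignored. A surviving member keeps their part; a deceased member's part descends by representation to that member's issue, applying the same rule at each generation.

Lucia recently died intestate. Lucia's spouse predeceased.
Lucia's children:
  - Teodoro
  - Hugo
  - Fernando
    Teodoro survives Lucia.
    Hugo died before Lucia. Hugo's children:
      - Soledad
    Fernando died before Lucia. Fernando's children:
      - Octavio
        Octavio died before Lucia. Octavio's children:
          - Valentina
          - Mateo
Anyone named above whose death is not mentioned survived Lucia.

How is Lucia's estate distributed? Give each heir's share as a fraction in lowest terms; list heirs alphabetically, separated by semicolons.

There is no surviving spouse, so the entire estate passes to Lucia's descendants per stirpes.
The estate is divided into 3 equal shares of 1/3 among Teodoro, Hugo, Fernando.
Teodoro is living and takes 1/3.
Hugo predeceased; the 1/3 allotted to Hugo's branch passes to Hugo's issue by representation.
Soledad is the sole taker at this level and receives the full 1/3.
Fernando predeceased; the 1/3 allotted to Fernando's branch passes to Fernando's issue by representation.
Octavio's line is the sole branch at this level, so the full 1/3 passes to Octavio's issue by representation.
The 1/3 is divided into 2 equal shares of 1/6 among Valentina, Mateo.
Valentina is living and takes 1/6.
Mateo is living and takes 1/6.

Mateo 1/6; Soledad 1/3; Teodoro 1/3; Valentina 1/6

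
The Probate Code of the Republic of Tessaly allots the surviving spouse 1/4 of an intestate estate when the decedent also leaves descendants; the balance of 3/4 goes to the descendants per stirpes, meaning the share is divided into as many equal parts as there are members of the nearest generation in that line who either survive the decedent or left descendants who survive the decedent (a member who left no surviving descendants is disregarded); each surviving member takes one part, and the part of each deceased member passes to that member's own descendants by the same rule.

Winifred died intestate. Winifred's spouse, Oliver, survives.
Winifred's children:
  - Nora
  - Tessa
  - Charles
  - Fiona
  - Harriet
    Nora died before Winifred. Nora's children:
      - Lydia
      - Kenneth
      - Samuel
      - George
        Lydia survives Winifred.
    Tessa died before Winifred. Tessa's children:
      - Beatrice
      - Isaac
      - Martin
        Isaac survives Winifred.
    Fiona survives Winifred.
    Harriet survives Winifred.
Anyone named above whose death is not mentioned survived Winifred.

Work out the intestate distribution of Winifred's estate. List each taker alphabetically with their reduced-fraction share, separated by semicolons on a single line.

Oliver, as surviving spouse, takes 1/4.
The remaining 3/4 passes to Winifred's descendants per stirpes.
The 3/4 is divided into 5 equal shares of 3/20 among Nora, Tessa, Charles, Fiona, Harriet.
Nora predeceased; the 3/20 allotted to Nora's branch passes to Nora's issue by representation.
The 3/20 is divided into 4 equal shares of 3/80 among Lydia, Kenneth, Samuel, George.
Lydia is living and takes 3/80.
Kenneth is living and takes 3/80.
Samuel is living and takes 3/80.
George is living and takes 3/80.
Tessa predeceased; the 3/20 allotted to Tessa's branch passes to Tessa's issue by representation.
The 3/20 is divided into 3 equal shares of 1/20 among Beatrice, Isaac, Martin.
Beatrice is living and takes 1/20.
Isaac is living and takes 1/20.
Martin is living and takes 1/20.
Charles is living and takes 3/20.
Fiona is living and takes 3/20.
Harriet is living and takes 3/20.

Beatrice 1/20; Charles 3/20; Fiona 3/20; George 3/80; Harriet 3/20; Isaac 1/20; Kenneth 3/80; Lydia 3/80; Martin 1/20; Oliver 1/4; Samuel 3/80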